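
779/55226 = 779/55226 = 0.01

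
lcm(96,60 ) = 480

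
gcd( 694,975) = 1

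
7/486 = 7/486 = 0.01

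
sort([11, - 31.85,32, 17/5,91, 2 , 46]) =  [- 31.85 , 2, 17/5,11, 32  ,  46,91]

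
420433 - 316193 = 104240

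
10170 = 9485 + 685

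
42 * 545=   22890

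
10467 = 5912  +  4555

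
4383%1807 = 769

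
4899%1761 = 1377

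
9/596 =9/596 = 0.02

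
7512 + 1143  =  8655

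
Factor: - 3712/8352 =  - 2^2*3^( - 2) = - 4/9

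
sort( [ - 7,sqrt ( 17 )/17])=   [  -  7,sqrt( 17 ) /17 ] 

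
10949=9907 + 1042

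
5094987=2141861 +2953126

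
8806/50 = 4403/25 = 176.12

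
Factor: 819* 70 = 57330 = 2^1*3^2*5^1*7^2*13^1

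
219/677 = 219/677=0.32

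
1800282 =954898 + 845384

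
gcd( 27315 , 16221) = 3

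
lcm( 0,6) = 0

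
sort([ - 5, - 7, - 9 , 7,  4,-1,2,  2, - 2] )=[ - 9 , - 7, - 5, - 2,-1,2, 2,4,7] 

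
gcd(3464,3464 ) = 3464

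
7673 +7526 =15199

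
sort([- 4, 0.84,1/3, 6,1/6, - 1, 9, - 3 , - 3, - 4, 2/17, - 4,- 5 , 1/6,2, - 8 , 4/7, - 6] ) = [ - 8, -6, - 5, - 4, - 4, - 4,-3,  -  3,-1, 2/17,  1/6,1/6,1/3,4/7,0.84 , 2,6, 9] 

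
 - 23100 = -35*660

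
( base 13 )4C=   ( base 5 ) 224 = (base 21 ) 31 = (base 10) 64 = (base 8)100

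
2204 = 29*76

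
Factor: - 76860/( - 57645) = 2^2*3^( - 1)= 4/3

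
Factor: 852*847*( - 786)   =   - 567212184 = - 2^3*3^2 * 7^1*11^2*71^1*131^1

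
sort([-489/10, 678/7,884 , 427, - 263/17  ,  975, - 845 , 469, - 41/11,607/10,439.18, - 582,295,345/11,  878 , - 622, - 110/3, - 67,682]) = [  -  845 , - 622, -582, - 67, - 489/10, - 110/3, - 263/17, - 41/11, 345/11, 607/10,678/7, 295,427,  439.18,469,682,878, 884,975]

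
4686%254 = 114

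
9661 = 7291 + 2370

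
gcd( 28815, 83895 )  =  255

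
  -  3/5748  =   - 1/1916 = - 0.00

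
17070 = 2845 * 6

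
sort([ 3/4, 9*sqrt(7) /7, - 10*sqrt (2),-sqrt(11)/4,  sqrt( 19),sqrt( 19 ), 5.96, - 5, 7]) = [- 10*sqrt( 2), - 5,  -  sqrt(11 ) /4, 3/4, 9*sqrt( 7)/7, sqrt(19), sqrt( 19 ), 5.96, 7]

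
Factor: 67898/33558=1997/987  =  3^( - 1)*7^( - 1)*47^(-1)*1997^1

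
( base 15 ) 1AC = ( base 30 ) cr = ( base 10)387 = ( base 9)470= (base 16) 183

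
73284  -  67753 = 5531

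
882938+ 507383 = 1390321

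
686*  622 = 426692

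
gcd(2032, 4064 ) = 2032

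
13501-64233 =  - 50732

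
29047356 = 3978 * 7302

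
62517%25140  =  12237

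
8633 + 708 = 9341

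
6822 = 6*1137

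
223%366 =223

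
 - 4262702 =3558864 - 7821566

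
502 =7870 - 7368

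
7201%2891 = 1419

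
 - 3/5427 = -1+1808/1809 = -0.00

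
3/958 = 3/958 = 0.00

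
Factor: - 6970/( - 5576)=2^( - 2 )*5^1 = 5/4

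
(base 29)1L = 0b110010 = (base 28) 1m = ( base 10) 50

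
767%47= 15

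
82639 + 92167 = 174806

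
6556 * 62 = 406472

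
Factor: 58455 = 3^3 * 5^1*433^1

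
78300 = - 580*(-135) 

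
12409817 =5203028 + 7206789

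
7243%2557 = 2129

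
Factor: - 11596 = -2^2*13^1*223^1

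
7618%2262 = 832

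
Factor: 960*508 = 487680 = 2^8*3^1*5^1*127^1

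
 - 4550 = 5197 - 9747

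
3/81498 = 1/27166 = 0.00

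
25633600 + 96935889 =122569489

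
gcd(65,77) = 1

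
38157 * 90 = 3434130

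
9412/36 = 2353/9=   261.44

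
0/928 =0 = 0.00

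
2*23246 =46492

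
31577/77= 410 + 1/11 = 410.09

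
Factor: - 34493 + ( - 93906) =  - 128399^1  =  - 128399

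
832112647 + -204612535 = 627500112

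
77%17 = 9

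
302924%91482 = 28478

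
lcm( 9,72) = 72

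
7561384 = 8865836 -1304452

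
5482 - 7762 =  - 2280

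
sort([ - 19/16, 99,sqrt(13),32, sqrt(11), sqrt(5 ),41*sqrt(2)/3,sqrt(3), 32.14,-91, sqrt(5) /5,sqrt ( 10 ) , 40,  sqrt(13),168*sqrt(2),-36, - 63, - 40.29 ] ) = [ - 91,-63, - 40.29, - 36,- 19/16, sqrt( 5 )/5,sqrt(3 ),sqrt(5), sqrt( 10),sqrt(11),sqrt(13),sqrt( 13),41*sqrt ( 2) /3, 32,32.14  ,  40, 99, 168*sqrt(2)] 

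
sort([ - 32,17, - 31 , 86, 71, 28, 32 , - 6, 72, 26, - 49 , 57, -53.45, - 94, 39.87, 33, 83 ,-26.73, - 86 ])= [-94, - 86,-53.45, - 49, - 32, - 31, - 26.73, - 6, 17, 26,28, 32,  33, 39.87,57, 71,72,  83, 86 ]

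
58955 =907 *65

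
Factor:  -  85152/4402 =-42576/2201= -  2^4*3^1*31^( - 1) * 71^( - 1)*887^1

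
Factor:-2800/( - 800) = 7/2 =2^( - 1 )*7^1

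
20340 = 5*4068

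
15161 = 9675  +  5486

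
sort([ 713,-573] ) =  [  -  573, 713 ]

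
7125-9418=-2293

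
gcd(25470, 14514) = 6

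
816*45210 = 36891360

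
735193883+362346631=1097540514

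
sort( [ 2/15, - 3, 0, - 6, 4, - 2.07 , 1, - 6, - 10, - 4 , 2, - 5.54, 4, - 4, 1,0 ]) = [- 10, - 6, - 6, - 5.54, - 4 , - 4, - 3, - 2.07, 0, 0, 2/15,1, 1 , 2, 4,4] 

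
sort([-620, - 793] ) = [ - 793, - 620] 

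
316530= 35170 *9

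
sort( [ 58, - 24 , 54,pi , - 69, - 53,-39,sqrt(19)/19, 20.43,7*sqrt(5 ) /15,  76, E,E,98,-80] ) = [ - 80,  -  69,- 53, - 39, - 24, sqrt( 19) /19,7*sqrt(5)/15,  E,E , pi, 20.43 , 54,58, 76,98] 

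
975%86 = 29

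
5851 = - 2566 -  - 8417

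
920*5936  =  5461120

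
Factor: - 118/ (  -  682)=59/341 = 11^( - 1)*31^( - 1) * 59^1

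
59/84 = 59/84 = 0.70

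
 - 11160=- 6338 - 4822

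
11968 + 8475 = 20443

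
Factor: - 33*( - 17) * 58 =2^1 * 3^1*11^1*17^1*29^1= 32538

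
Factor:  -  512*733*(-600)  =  225177600 = 2^12*3^1* 5^2*733^1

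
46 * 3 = 138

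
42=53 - 11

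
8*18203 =145624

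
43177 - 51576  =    -  8399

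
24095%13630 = 10465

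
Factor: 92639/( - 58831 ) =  - 58831^(- 1 )*92639^1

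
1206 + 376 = 1582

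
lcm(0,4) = 0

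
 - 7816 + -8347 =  - 16163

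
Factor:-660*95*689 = -2^2 * 3^1 * 5^2* 11^1*13^1*19^1*  53^1 = -  43200300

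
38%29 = 9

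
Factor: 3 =3^1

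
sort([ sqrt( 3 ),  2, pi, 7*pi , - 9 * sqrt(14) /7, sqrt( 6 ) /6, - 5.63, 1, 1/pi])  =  [ - 5.63, - 9 * sqrt( 14)/7, 1/pi, sqrt(6)/6 , 1 , sqrt(3), 2 , pi,7*pi]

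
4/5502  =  2/2751= 0.00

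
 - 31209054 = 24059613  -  55268667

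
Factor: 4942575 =3^2*5^2 * 11^1*1997^1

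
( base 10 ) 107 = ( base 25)47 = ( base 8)153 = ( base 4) 1223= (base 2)1101011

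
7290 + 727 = 8017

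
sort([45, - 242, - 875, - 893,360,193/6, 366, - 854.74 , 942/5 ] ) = [ - 893, - 875, - 854.74,-242, 193/6, 45, 942/5,360, 366 ]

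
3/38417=3/38417 = 0.00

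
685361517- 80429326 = 604932191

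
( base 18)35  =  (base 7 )113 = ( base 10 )59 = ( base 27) 25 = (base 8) 73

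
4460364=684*6521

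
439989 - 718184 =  - 278195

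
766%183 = 34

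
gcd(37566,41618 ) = 2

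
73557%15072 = 13269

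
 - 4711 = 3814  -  8525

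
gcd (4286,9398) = 2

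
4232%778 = 342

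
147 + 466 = 613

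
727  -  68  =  659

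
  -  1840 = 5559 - 7399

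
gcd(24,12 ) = 12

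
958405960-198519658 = 759886302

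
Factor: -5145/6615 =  - 3^( - 2 ) * 7^1 = - 7/9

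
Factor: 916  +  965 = 3^2*11^1*19^1 =1881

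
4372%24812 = 4372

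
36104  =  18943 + 17161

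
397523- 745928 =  - 348405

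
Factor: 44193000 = 2^3*3^1*5^3*14731^1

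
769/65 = 11 + 54/65 = 11.83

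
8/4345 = 8/4345= 0.00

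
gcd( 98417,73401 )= 1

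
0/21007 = 0 = 0.00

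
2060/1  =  2060 = 2060.00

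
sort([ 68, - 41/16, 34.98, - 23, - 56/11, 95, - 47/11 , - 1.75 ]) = [ - 23,-56/11, - 47/11, - 41/16, - 1.75, 34.98,  68, 95 ]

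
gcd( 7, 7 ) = 7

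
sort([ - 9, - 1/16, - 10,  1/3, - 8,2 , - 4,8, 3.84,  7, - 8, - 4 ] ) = [ - 10, - 9, - 8, - 8, - 4, - 4, - 1/16 , 1/3,2,3.84, 7,8 ] 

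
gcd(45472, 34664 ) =56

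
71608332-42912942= 28695390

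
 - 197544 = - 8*24693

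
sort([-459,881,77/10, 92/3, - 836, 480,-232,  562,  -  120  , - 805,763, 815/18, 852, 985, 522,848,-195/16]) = [-836, - 805 , - 459, - 232  ,- 120,-195/16,77/10,92/3, 815/18,480, 522,  562,763, 848, 852, 881, 985]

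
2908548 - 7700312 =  - 4791764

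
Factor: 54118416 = 2^4*3^1 * 11^1*102497^1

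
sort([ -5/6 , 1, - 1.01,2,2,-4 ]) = [-4,-1.01,-5/6,1,2,2 ] 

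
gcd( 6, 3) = 3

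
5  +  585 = 590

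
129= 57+72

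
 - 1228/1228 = - 1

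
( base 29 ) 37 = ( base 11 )86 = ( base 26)3G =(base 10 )94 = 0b1011110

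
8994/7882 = 4497/3941 = 1.14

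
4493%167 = 151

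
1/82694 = 1/82694 = 0.00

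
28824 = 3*9608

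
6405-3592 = 2813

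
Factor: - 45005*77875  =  -3504764375 =- 5^4*7^1*89^1*9001^1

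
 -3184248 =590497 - 3774745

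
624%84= 36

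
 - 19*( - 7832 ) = 148808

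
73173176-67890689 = 5282487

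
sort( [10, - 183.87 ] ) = [ - 183.87,10]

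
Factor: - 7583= - 7583^1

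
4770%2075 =620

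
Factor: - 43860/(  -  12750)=2^1*5^( - 2 )*43^1 = 86/25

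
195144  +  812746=1007890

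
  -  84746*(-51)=4322046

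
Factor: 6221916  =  2^2*3^2 * 401^1*431^1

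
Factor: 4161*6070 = 25257270 = 2^1*3^1*5^1*19^1*73^1*607^1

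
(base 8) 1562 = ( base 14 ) 470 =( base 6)4030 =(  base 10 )882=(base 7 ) 2400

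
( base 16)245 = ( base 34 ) H3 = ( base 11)489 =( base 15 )28B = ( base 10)581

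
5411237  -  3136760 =2274477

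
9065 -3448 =5617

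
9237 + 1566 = 10803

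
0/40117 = 0 = 0.00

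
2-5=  - 3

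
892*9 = 8028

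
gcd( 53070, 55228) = 2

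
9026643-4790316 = 4236327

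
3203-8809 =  - 5606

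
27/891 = 1/33 = 0.03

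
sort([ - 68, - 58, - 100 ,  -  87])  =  [ - 100,  -  87, - 68, - 58]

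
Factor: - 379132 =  - 2^2*13^1*23^1 *317^1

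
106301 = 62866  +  43435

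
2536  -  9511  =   - 6975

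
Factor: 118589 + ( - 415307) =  - 296718   =  -  2^1*3^1*17^1*2909^1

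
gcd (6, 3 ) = 3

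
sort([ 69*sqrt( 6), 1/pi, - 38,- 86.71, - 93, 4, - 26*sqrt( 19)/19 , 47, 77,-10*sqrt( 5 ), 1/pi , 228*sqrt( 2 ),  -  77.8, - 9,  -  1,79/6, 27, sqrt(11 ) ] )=[  -  93 , - 86.71, - 77.8,  -  38, - 10*sqrt( 5 ),  -  9, - 26*sqrt( 19 ) /19, - 1, 1/pi, 1/pi,  sqrt(11), 4,  79/6, 27,  47, 77, 69*sqrt (6),228*sqrt(2 )]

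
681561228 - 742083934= - 60522706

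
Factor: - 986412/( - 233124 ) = 82201/19427  =  7^1*11743^1*19427^(  -  1 )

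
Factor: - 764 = - 2^2*191^1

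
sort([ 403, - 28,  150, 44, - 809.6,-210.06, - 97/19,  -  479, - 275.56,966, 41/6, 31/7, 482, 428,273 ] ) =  [ - 809.6, - 479, - 275.56,-210.06, - 28, - 97/19, 31/7, 41/6,44,150, 273, 403, 428, 482, 966]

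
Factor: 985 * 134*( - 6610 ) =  - 2^2*5^2*67^1*197^1*661^1 = - 872453900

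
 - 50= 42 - 92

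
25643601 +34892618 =60536219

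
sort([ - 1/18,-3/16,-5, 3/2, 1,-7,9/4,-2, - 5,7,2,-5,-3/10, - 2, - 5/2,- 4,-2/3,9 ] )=[-7 ,-5,  -  5,-5,-4,-5/2,-2,-2, - 2/3, - 3/10,-3/16, - 1/18,1, 3/2,2,  9/4, 7,9]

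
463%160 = 143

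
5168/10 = 2584/5= 516.80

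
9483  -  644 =8839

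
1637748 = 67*24444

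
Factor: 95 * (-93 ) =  - 3^1 * 5^1*19^1*31^1= -  8835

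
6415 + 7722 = 14137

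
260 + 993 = 1253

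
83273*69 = 5745837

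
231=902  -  671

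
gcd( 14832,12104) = 8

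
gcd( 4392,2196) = 2196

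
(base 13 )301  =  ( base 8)774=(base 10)508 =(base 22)112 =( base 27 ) im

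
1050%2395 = 1050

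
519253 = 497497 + 21756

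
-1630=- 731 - 899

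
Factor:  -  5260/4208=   -  2^(-2)*5^1=- 5/4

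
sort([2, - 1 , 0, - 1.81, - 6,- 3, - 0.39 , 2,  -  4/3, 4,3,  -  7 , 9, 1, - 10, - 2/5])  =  [ - 10,-7, - 6, -3,- 1.81, - 4/3, - 1, - 2/5, - 0.39,0,1,2, 2 , 3,  4,9 ]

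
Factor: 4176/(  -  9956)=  - 2^2*3^2*19^( - 1) *29^1*131^( - 1) =- 1044/2489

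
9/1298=9/1298 = 0.01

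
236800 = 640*370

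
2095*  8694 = 18213930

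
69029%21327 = 5048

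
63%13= 11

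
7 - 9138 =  - 9131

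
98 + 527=625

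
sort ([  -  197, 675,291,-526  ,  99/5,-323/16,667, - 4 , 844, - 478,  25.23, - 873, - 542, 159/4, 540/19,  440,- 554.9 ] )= [ - 873, - 554.9, - 542,  -  526,  -  478, - 197,- 323/16 , - 4,  99/5, 25.23, 540/19,  159/4,291,  440, 667,  675, 844]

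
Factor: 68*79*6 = 2^3*3^1*17^1*79^1= 32232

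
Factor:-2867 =-47^1 * 61^1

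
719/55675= 719/55675 =0.01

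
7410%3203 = 1004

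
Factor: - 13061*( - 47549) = 621037489 = 17^1*37^1 * 353^1*2797^1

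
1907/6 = 317 + 5/6 = 317.83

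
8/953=8/953 =0.01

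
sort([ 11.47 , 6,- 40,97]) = [ - 40, 6, 11.47, 97 ]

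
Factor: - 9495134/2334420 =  - 431597/106110 = -2^( - 1 )*3^(-4 )*5^( -1 )*131^(-1 )*  431597^1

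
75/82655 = 15/16531 = 0.00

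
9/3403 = 9/3403 = 0.00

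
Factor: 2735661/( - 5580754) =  - 2^( - 1)*3^1* 83^( - 1 )*571^1 * 1597^1*33619^( - 1) 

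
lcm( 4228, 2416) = 16912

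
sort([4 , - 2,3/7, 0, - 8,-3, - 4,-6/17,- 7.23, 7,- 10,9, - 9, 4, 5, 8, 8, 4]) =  [ -10,-9, - 8 , - 7.23,  -  4,-3,-2, - 6/17, 0, 3/7, 4, 4,  4 , 5 , 7, 8,8,9]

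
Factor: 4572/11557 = 2^2*3^2*7^ ( - 1 )*13^(  -  1) = 36/91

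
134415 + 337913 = 472328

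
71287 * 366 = 26091042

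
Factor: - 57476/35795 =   -  2^2*5^ ( - 1)*7159^(- 1 )*14369^1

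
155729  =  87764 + 67965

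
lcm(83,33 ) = 2739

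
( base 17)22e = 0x272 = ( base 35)HV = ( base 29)LH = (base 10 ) 626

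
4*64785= 259140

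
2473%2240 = 233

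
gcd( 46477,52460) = 1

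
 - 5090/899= - 6+ 304/899 = - 5.66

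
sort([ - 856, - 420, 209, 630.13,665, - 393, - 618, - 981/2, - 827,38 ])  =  [ - 856,-827, - 618,-981/2, - 420, - 393,38,209, 630.13,  665 ]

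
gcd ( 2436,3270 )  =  6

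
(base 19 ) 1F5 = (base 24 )133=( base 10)651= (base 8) 1213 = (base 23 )157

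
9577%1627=1442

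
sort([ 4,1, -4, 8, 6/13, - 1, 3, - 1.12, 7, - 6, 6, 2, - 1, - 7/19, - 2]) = [  -  6, - 4, - 2, - 1.12, - 1,  -  1, - 7/19,  6/13, 1,2,3,4, 6,7,8]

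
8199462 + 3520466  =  11719928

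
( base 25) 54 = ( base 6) 333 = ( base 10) 129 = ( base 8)201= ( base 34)3R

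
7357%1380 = 457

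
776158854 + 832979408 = 1609138262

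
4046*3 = 12138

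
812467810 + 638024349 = 1450492159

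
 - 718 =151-869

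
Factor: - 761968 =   -  2^4*47623^1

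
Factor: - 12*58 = -2^3 * 3^1*29^1 = - 696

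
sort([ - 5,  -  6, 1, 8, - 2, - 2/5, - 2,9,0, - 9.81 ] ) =[ - 9.81, - 6, - 5,-2 , - 2, - 2/5, 0, 1,  8, 9]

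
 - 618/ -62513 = 618/62513   =  0.01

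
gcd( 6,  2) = 2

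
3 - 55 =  - 52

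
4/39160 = 1/9790  =  0.00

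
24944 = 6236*4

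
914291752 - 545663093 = 368628659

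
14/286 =7/143 = 0.05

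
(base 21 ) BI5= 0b1010001110010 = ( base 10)5234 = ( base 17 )111F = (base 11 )3a29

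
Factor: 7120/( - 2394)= - 2^3*3^ ( - 2 )*5^1*7^( - 1 )*19^( - 1)*89^1 = - 3560/1197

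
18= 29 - 11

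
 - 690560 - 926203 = - 1616763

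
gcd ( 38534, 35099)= 1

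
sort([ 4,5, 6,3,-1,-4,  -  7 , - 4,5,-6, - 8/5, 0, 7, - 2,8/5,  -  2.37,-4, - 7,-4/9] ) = [ - 7, - 7, -6,  -  4 ,  -  4,- 4, - 2.37,  -  2, - 8/5 , - 1, - 4/9, 0 , 8/5,  3,4,5,5,6, 7]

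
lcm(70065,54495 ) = 490455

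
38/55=38/55 = 0.69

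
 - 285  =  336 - 621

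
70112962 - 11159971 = 58952991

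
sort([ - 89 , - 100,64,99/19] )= [ - 100 ,-89 , 99/19,  64 ]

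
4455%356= 183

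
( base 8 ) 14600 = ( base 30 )77I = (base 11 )49a5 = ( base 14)2544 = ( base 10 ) 6528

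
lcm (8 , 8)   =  8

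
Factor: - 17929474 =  -2^1*8964737^1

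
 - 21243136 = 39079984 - 60323120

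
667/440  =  1 + 227/440 = 1.52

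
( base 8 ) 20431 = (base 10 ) 8473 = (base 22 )hb3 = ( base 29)a25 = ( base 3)102121211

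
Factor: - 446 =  - 2^1*223^1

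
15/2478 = 5/826 = 0.01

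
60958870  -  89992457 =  - 29033587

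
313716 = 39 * 8044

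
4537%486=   163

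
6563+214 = 6777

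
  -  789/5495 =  - 1 + 4706/5495 = - 0.14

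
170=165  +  5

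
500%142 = 74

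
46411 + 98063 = 144474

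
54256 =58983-4727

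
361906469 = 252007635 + 109898834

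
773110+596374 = 1369484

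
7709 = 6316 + 1393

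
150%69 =12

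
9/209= 9/209=0.04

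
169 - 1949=-1780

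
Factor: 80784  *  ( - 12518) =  - 2^5*3^3 *11^2*17^1 * 569^1 = - 1011254112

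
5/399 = 5/399 = 0.01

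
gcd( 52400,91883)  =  1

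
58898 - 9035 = 49863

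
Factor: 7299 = 3^2*811^1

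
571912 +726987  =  1298899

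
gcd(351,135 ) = 27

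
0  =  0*565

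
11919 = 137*87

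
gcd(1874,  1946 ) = 2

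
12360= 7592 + 4768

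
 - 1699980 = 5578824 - 7278804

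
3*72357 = 217071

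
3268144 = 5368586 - 2100442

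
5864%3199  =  2665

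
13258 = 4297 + 8961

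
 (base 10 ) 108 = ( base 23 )4G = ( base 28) 3O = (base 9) 130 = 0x6C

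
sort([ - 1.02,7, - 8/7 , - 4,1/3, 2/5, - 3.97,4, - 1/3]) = [ - 4, - 3.97 , - 8/7, - 1.02, - 1/3,1/3,  2/5,4 , 7 ]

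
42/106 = 21/53 = 0.40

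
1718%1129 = 589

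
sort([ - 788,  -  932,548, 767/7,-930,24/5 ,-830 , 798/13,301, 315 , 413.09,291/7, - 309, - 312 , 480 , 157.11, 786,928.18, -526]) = [ - 932, - 930, -830,-788, - 526,- 312, - 309,24/5, 291/7, 798/13, 767/7 , 157.11 , 301, 315, 413.09, 480,548,786,  928.18]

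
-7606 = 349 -7955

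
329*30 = 9870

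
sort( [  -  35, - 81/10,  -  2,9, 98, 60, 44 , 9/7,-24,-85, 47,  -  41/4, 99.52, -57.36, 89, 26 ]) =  [ - 85, - 57.36,  -  35, - 24, - 41/4,-81/10,-2,9/7, 9,26,44,47, 60, 89, 98, 99.52 ]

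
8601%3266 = 2069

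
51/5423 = 3/319  =  0.01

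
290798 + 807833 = 1098631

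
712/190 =356/95= 3.75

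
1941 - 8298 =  -6357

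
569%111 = 14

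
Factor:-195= - 3^1*5^1 * 13^1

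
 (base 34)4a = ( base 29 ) 51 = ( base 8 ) 222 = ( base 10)146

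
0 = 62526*0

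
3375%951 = 522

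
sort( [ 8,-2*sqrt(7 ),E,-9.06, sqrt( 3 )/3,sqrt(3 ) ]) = [  -  9.06 ,-2*sqrt( 7 ), sqrt(3 ) /3, sqrt( 3),E, 8 ]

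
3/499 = 3/499 = 0.01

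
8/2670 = 4/1335 = 0.00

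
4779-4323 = 456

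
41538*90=3738420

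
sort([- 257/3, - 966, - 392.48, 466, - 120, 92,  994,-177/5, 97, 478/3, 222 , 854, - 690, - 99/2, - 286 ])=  [ - 966,  -  690, -392.48, - 286, - 120, - 257/3, -99/2, - 177/5, 92, 97,478/3, 222, 466,854,994 ] 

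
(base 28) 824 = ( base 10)6332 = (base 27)8IE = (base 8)14274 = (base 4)1202330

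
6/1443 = 2/481=0.00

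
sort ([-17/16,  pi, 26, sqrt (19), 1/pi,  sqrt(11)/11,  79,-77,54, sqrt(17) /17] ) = [-77, - 17/16, sqrt(17) /17,sqrt( 11)/11,  1/pi, pi,sqrt( 19), 26 , 54,79]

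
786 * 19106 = 15017316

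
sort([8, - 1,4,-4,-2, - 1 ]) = [ - 4, - 2, - 1, -1,  4,8 ] 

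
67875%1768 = 691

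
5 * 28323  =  141615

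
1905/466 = 1905/466=4.09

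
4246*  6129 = 26023734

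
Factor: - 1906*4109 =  - 2^1*7^1 * 587^1*953^1 = - 7831754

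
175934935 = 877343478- 701408543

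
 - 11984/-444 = 26  +  110/111 = 26.99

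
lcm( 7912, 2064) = 47472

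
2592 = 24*108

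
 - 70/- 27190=7/2719=0.00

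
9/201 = 3/67 = 0.04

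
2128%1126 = 1002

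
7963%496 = 27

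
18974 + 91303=110277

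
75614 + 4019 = 79633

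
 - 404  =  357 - 761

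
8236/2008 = 2059/502  =  4.10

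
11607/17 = 682 + 13/17 = 682.76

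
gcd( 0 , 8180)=8180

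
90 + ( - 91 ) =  - 1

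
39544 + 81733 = 121277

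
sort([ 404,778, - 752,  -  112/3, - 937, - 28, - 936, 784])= [ - 937 , - 936, -752, - 112/3, - 28,404 , 778, 784] 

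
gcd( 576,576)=576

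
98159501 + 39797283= 137956784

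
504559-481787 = 22772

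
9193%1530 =13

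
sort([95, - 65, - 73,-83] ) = [ - 83, - 73, - 65, 95 ]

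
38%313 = 38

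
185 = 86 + 99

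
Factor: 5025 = 3^1*5^2*67^1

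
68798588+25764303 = 94562891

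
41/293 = 41/293=0.14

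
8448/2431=768/221  =  3.48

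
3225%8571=3225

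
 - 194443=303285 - 497728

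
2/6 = 1/3 = 0.33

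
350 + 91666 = 92016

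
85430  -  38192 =47238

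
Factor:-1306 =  - 2^1*653^1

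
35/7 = 5 = 5.00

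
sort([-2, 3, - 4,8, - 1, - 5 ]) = [ - 5, - 4,-2,-1,3, 8]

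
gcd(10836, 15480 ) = 1548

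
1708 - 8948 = -7240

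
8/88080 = 1/11010 = 0.00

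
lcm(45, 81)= 405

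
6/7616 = 3/3808 = 0.00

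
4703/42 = 111 + 41/42  =  111.98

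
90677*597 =54134169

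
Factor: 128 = 2^7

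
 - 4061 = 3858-7919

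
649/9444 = 649/9444 = 0.07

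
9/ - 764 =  - 9/764 = - 0.01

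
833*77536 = 64587488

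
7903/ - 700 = -1129/100 = - 11.29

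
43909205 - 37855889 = 6053316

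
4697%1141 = 133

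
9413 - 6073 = 3340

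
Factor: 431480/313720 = 7^1*11^( - 1)*31^(- 1)*67^1 =469/341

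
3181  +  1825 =5006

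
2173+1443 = 3616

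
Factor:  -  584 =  - 2^3 * 73^1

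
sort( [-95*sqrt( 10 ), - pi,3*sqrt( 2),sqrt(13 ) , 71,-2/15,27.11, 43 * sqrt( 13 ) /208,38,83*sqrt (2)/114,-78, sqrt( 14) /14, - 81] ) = [- 95*sqrt(10), - 81,-78 , - pi ,-2/15, sqrt( 14 )/14,43*sqrt(13)/208,83*sqrt(2 )/114,  sqrt( 13 ), 3*sqrt( 2), 27.11,38, 71]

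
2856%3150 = 2856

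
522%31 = 26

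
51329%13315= 11384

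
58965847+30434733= 89400580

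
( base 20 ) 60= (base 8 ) 170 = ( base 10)120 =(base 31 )3r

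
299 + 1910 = 2209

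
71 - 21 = 50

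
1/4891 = 1/4891 = 0.00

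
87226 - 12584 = 74642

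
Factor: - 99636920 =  - 2^3*5^1*23^1*108301^1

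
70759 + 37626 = 108385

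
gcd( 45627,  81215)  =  1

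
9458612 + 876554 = 10335166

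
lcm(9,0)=0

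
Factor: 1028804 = 2^2*7^2 * 29^1  *  181^1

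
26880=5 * 5376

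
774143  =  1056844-282701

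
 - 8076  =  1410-9486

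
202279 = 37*5467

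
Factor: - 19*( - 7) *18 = 2394  =  2^1*3^2 *7^1 *19^1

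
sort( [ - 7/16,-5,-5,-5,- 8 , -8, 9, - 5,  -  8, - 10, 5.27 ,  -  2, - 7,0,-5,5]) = [ - 10, - 8,-8, - 8, - 7,  -  5,-5 ,-5,-5, - 5, - 2,- 7/16 , 0, 5,5.27,9]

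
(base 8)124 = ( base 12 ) 70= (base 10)84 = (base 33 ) 2i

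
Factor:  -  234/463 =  - 2^1*3^2*13^1* 463^( - 1)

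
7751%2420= 491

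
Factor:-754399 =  -754399^1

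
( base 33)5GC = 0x1761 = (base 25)9ea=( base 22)C81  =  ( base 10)5985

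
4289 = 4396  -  107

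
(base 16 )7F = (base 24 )57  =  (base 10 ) 127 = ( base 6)331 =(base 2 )1111111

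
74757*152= 11363064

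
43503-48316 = -4813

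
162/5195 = 162/5195 = 0.03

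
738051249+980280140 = 1718331389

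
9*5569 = 50121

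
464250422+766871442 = 1231121864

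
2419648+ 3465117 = 5884765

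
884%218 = 12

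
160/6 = 80/3 = 26.67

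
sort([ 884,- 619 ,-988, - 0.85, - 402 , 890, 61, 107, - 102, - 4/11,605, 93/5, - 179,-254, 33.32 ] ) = [-988 , - 619,- 402 , - 254,-179,-102, - 0.85 ,- 4/11,93/5 , 33.32,61, 107, 605, 884,  890 ]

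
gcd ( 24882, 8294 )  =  8294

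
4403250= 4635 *950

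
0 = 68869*0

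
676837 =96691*7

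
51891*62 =3217242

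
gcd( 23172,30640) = 4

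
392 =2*196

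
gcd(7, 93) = 1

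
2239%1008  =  223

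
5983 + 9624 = 15607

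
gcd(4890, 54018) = 6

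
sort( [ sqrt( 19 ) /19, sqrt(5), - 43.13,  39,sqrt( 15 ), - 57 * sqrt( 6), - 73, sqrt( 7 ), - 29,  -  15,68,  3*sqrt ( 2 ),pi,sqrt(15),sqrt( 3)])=[-57*sqrt (6), - 73, - 43.13,-29, - 15, sqrt( 19) /19,sqrt(3 ), sqrt( 5 ), sqrt( 7 ),pi,sqrt( 15),sqrt( 15), 3*sqrt(2 ), 39,68 ] 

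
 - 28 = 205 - 233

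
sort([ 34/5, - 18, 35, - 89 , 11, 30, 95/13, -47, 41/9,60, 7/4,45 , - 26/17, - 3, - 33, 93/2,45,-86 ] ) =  [ - 89, - 86, - 47,-33,-18 , - 3 , - 26/17,7/4 , 41/9, 34/5, 95/13, 11, 30 , 35, 45, 45,93/2,60] 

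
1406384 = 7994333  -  6587949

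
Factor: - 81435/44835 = -7^( - 2)*89^1 = - 89/49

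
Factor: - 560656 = - 2^4*67^1* 523^1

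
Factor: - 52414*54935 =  - 2^1*5^1*73^1*359^1*10987^1 = - 2879363090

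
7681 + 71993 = 79674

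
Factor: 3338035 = 5^1*17^1 * 173^1*227^1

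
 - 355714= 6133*( - 58)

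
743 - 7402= - 6659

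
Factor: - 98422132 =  - 2^2*1373^1* 17921^1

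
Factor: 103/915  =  3^( - 1)*5^( - 1 ) * 61^(  -  1)*103^1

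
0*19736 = 0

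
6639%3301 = 37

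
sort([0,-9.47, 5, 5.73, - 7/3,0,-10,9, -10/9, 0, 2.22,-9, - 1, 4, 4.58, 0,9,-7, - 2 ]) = [ - 10,-9.47, - 9, - 7, - 7/3,-2,-10/9, - 1,0, 0, 0, 0,2.22,4, 4.58, 5,5.73,  9, 9]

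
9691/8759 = 1 + 932/8759 = 1.11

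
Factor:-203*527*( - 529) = 56592949 = 7^1*17^1* 23^2*29^1*31^1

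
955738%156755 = 15208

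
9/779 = 9/779 = 0.01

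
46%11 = 2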